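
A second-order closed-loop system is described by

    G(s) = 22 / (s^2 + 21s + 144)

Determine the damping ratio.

ζ = 0.875

Compare the denominator to the standard form s^2 + 2ζωₙs + ωₙ².
ωₙ² = 144, so ωₙ = 12 rad/s.
2ζωₙ = 21, so ζ = 21/(2·12) = 0.875.
With ζ = 0.875 the response is underdamped.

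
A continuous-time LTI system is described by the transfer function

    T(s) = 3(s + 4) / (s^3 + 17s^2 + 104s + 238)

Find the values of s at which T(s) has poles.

The poles are the roots of the denominator s^3 + 17s^2 + 104s + 238 = 0.
Trying s = -7: the polynomial evaluates to 0, so (s + 7) is a factor.
Dividing out leaves s^2 + 10s + 34 = 0.
The quadratic formula then gives s = -5 ± 3j.

s = -5 ± 3j, -7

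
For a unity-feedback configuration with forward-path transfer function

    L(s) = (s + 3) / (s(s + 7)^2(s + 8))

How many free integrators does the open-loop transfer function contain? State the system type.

The denominator has 1 factor of s at the origin (free integrator), so this is a Type 1 system.

Type 1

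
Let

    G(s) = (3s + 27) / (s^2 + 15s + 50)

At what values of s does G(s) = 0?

s = -9

Set the numerator to zero: 3s + 27 = 0, i.e. 3·(s + 9) = 0.
So s = -9.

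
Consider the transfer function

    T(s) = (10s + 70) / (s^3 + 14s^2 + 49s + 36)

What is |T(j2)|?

|T(j2)| ≈ 0.7896

Substitute s = j2: numerator = 70 + j20, denominator = -20 + j90.
|T(j2)| = |70 + j20| / |-20 + j90| = 72.801 / 92.195 ≈ 0.7896.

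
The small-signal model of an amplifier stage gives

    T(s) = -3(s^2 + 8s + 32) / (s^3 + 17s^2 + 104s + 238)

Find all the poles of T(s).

The poles are the roots of the denominator s^3 + 17s^2 + 104s + 238 = 0.
Trying s = -7: the polynomial evaluates to 0, so (s + 7) is a factor.
Dividing out leaves s^2 + 10s + 34 = 0.
The quadratic formula then gives s = -5 ± 3j.

s = -7, -5 ± 3j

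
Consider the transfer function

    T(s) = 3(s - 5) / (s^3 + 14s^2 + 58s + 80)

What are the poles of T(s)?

The poles are the roots of the denominator s^3 + 14s^2 + 58s + 80 = 0.
Trying s = -8: the polynomial evaluates to 0, so (s + 8) is a factor.
Dividing out leaves s^2 + 6s + 10 = 0.
The quadratic formula then gives s = -3 ± 1j.

s = -3 + j, -3 - j, -8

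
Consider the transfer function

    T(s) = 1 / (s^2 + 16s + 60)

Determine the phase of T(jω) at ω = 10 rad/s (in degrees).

At s = j10: numerator = 1, denominator = -40 + j160.
∠T = ∠num − ∠den = 0° − (104.04°) = -104.0°.

∠T(j10) ≈ -104.0°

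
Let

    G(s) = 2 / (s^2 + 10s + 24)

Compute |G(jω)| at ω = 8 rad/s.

Substitute s = j8: numerator = 2, denominator = -40 + j80.
|G(j8)| = |2| / |-40 + j80| = 2 / 89.443 ≈ 0.02236.

|G(j8)| ≈ 0.02236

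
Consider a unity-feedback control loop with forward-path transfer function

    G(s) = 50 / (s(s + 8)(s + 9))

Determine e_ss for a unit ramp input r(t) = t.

e_ss = 1.440

G(s) has one pole at the origin.
This is a Type 1 system. Kv = lim_{s→0} s·G(s) = 50/72 = 25/36.
e_ss = 1/Kv = 1/(25/36) = 36/25 ≈ 1.440.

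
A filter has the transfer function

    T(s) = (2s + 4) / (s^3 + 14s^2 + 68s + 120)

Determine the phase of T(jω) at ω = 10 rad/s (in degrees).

∠T(j10) ≈ -115.3°

At s = j10: numerator = 4 + j20, denominator = -1280 - j320.
∠T = ∠num − ∠den = 78.690° − (-165.96°) = 244.7°, which wraps to -115.3°.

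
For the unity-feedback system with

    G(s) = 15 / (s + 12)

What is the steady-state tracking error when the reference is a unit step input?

e_ss = 0.4444

G(s) has no poles at the origin.
This is a Type 0 system. Kp = lim_{s→0} G(s) = 15/12 = 5/4.
e_ss = 1/(1 + Kp) = 1/(1 + 5/4) = 4/9 ≈ 0.4444.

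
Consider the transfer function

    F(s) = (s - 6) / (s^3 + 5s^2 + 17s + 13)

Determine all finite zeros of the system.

s = 6

Set the numerator to zero: s - 6 = 0.
So s = 6.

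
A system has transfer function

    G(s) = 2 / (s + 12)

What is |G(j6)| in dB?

|G(j6)|_dB ≈ -16.5 dB

Substitute s = j6: numerator = 2, denominator = 12 + j6.
|G(j6)| = |2| / |12 + j6| = 2 / 13.416 ≈ 0.1491.
In decibels: 20·log₁₀(0.1491) ≈ -16.5 dB.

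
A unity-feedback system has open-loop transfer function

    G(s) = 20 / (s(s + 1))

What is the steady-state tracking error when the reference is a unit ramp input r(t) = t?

G(s) has one pole at the origin.
This is a Type 1 system. Kv = lim_{s→0} s·G(s) = 20/1.
e_ss = 1/Kv = 1/(20) = 1/20 ≈ 0.05000.

e_ss = 0.05000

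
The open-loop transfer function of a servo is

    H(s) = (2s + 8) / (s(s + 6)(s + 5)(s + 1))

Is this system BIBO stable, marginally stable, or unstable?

The poles can be read from the denominator factors: s = 0, -6, -5, -1.
Since the simple pole(s) at s = 0 lie on the jω-axis with none in the right half-plane, the system is marginally stable.

marginally stable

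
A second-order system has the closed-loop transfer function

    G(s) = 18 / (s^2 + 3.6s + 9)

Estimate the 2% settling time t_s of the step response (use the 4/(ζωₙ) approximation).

t_s ≈ 2.222 s

Comparing s^2 + 3.6s + 9 to s^2 + 2ζωₙs + ωₙ²: ωₙ = 3 rad/s and ζ = 3.6/(2·3) = 0.6.
ζωₙ = 3.6/2 = 1.8, so t_s ≈ 4/(ζωₙ) = 4/1.8 ≈ 2.222 s.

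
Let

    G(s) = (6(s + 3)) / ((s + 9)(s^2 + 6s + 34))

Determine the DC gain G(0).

At s = 0 each factor (s + a) contributes a and each (s^2 + bs + c) contributes c.
G(0) = 6·(3) / ((9) · (34)) = 18/306 = 1/17.

G(0) = 1/17 ≈ 0.05882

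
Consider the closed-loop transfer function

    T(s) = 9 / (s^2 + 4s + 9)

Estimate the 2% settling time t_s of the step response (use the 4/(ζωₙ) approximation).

t_s ≈ 2 s

Comparing s^2 + 4s + 9 to s^2 + 2ζωₙs + ωₙ²: ωₙ = 3 rad/s and ζ = 4/(2·3) ≈ 0.6667.
ζωₙ = 4/2 = 2, so t_s ≈ 4/(ζωₙ) = 4/2 = 2 s.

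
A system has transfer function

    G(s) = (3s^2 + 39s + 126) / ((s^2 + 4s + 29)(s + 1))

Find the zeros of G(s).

s = -7, -6

Set the numerator to zero: 3s^2 + 39s + 126 = 0, i.e. 3·(s^2 + 13s + 42) = 0.
Factoring: (s + 7)(s + 6) = 0.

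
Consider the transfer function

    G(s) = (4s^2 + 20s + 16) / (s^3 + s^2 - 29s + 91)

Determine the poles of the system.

s = 3 + 2j, 3 - 2j, -7

The poles are the roots of the denominator s^3 + s^2 - 29s + 91 = 0.
Trying s = -7: the polynomial evaluates to 0, so (s + 7) is a factor.
Dividing out leaves s^2 - 6s + 13 = 0.
The quadratic formula then gives s = 3 ± 2j.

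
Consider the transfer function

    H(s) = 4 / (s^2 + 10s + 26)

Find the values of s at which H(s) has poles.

The poles are the roots of the denominator s^2 + 10s + 26 = 0.
Using the quadratic formula: s = (-10 ± √(-4))/2 = -5 ± 1j.

s = -5 ± j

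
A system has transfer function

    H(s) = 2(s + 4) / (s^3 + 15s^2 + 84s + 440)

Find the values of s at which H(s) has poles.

The poles are the roots of the denominator s^3 + 15s^2 + 84s + 440 = 0.
Trying s = -11: the polynomial evaluates to 0, so (s + 11) is a factor.
Dividing out leaves s^2 + 4s + 40 = 0.
The quadratic formula then gives s = -2 ± 6j.

s = -2 ± 6j, -11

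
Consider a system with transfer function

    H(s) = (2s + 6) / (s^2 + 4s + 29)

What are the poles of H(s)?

s = -2 + 5j, -2 - 5j

The poles are the roots of the denominator s^2 + 4s + 29 = 0.
Using the quadratic formula: s = (-4 ± √(-100))/2 = -2 ± 5j.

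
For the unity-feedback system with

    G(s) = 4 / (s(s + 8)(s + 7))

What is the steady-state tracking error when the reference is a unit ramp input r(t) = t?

G(s) has one pole at the origin.
This is a Type 1 system. Kv = lim_{s→0} s·G(s) = 4/56 = 1/14.
e_ss = 1/Kv = 1/(1/14) = 14.

e_ss = 14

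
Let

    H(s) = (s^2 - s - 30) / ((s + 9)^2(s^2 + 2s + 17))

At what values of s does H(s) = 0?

Set the numerator to zero: s^2 - s - 30 = 0.
Factoring: (s + 5)(s - 6) = 0.

s = -5, 6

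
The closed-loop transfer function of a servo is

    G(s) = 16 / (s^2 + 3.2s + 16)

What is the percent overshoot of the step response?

%OS ≈ 25.4%

Comparing s^2 + 3.2s + 16 to s^2 + 2ζωₙs + ωₙ²: ωₙ = 4 rad/s and ζ = 3.2/(2·4) = 0.4.
%OS = 100·exp(−πζ/√(1−ζ²)) = 100·exp(−π·0.4/√(1−0.4²)) ≈ 25.4%.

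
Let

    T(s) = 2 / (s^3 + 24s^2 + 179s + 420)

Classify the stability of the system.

stable

The denominator s^3 + 24s^2 + 179s + 420 factors as (s + 5)(s + 12)(s + 7), giving poles at s = -5, -12, -7.
Since all poles lie strictly in the left half-plane, the system is stable.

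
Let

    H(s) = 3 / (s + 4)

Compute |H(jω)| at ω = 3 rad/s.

Substitute s = j3: numerator = 3, denominator = 4 + j3.
|H(j3)| = |3| / |4 + j3| = 3 / 5 = 0.6000.

|H(j3)| = 0.6000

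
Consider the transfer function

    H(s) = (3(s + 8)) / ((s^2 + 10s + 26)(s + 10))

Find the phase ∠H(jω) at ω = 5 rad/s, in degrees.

∠H(j5) ≈ -83.41°

At s = j5: numerator = 24 + j15, denominator = -240 + j505.
∠H = ∠num − ∠den = 32.005° − (115.42°) = -83.41°.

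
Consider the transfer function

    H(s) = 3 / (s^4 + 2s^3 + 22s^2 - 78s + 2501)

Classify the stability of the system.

unstable

The denominator s^4 + 2s^3 + 22s^2 - 78s + 2501 factors as (s^2 + 10s + 61)(s^2 - 8s + 41), giving poles at s = -5 + 6j, -5 - 6j, 4 + 5j, 4 - 5j.
Since the pole(s) at s = 4 + 5j, 4 - 5j lie in the right half-plane, the system is unstable.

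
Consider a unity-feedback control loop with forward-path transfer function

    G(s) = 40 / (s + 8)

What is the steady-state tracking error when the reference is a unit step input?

e_ss = 0.1667

G(s) has no poles at the origin.
This is a Type 0 system. Kp = lim_{s→0} G(s) = 40/8 = 5.
e_ss = 1/(1 + Kp) = 1/(1 + 5) = 1/6 ≈ 0.1667.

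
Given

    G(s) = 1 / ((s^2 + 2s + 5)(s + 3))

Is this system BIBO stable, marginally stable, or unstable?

stable

The poles can be read from the denominator factors: s = -1 ± 2j, -3.
Since all poles lie strictly in the left half-plane, the system is stable.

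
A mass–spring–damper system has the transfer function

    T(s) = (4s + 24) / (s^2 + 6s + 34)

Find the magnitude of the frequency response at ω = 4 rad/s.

Substitute s = j4: numerator = 24 + j16, denominator = 18 + j24.
|T(j4)| = |24 + j16| / |18 + j24| = 28.844 / 30 ≈ 0.9615.

|T(j4)| ≈ 0.9615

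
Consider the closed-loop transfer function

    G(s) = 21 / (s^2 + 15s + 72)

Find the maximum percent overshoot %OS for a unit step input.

Comparing s^2 + 15s + 72 to s^2 + 2ζωₙs + ωₙ²: ωₙ = √72 ≈ 8.485 rad/s and ζ = 15/(2·√72) ≈ 0.8839.
%OS = 100·exp(−πζ/√(1−ζ²)) = 100·exp(−π·0.8839/√(1−0.8839²)) ≈ 0.264%.

%OS ≈ 0.264%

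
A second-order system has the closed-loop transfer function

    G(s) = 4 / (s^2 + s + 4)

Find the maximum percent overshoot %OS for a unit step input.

Comparing s^2 + s + 4 to s^2 + 2ζωₙs + ωₙ²: ωₙ = 2 rad/s and ζ = 1/(2·2) = 0.25.
%OS = 100·exp(−πζ/√(1−ζ²)) = 100·exp(−π·0.25/√(1−0.25²)) ≈ 44.4%.

%OS ≈ 44.4%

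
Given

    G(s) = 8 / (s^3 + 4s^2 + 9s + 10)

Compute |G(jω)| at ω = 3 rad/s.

|G(j3)| ≈ 0.3077

Substitute s = j3: numerator = 8, denominator = -26.
|G(j3)| = |8| / |-26| = 8 / 26 ≈ 0.3077.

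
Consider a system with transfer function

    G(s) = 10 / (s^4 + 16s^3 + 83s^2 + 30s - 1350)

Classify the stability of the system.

The denominator s^4 + 16s^3 + 83s^2 + 30s - 1350 factors as (s + 9)(s - 3)(s^2 + 10s + 50), giving poles at s = -9, 3, -5 + 5j, -5 - 5j.
Since the pole(s) at s = 3 lie in the right half-plane, the system is unstable.

unstable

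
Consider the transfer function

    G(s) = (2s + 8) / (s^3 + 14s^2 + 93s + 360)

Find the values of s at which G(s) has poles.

The poles are the roots of the denominator s^3 + 14s^2 + 93s + 360 = 0.
Trying s = -8: the polynomial evaluates to 0, so (s + 8) is a factor.
Dividing out leaves s^2 + 6s + 45 = 0.
The quadratic formula then gives s = -3 ± 6j.

s = -3 ± 6j, -8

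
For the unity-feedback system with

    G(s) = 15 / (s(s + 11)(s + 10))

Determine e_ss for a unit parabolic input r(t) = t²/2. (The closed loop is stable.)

e_ss = ∞

G(s) has one pole at the origin.
This is a Type 1 system; Ka = lim_{s→0} s^2·G(s) = 0, so the steady-state error for a parabola input is infinite.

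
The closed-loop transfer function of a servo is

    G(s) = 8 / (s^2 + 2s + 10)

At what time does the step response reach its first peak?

Comparing s^2 + 2s + 10 to s^2 + 2ζωₙs + ωₙ²: ωₙ = √10 ≈ 3.162 rad/s and ζ = 2/(2·√10) ≈ 0.3162.
ζωₙ = 2/2 = 1, so ω_d = ωₙ√(1−ζ²) = √(ωₙ² − (ζωₙ)²) = √(10 − 1²) = √9 = 3 rad/s.
t_p = π/ω_d = π/3 ≈ 1.047 s.

t_p ≈ 1.047 s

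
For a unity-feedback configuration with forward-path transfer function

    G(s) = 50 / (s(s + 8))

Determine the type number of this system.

Type 1

The denominator has 1 factor of s at the origin (free integrator), so this is a Type 1 system.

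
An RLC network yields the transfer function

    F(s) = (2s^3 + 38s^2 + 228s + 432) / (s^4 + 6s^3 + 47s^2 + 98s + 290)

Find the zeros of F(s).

Set the numerator to zero: 2s^3 + 38s^2 + 228s + 432 = 0, i.e. 2·(s^3 + 19s^2 + 114s + 216) = 0.
Factoring: (s + 4)(s + 9)(s + 6) = 0.

s = -4, -9, -6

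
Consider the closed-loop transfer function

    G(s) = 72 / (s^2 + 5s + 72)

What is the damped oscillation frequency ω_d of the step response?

ω_d ≈ 8.109 rad/s

Comparing s^2 + 5s + 72 to s^2 + 2ζωₙs + ωₙ²: ωₙ = √72 ≈ 8.485 rad/s and ζ = 5/(2·√72) ≈ 0.2946.
ζωₙ = 5/2 = 2.5, so ω_d = ωₙ√(1−ζ²) = √(ωₙ² − (ζωₙ)²) = √(72 − 2.5²) = √65.75 ≈ 8.109 rad/s.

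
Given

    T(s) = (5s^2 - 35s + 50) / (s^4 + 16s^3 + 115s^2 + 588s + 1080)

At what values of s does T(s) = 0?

Set the numerator to zero: 5s^2 - 35s + 50 = 0, i.e. 5·(s^2 - 7s + 10) = 0.
Factoring: (s - 2)(s - 5) = 0.

s = 2, 5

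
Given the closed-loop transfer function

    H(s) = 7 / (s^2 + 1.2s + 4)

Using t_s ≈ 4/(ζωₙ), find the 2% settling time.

Comparing s^2 + 1.2s + 4 to s^2 + 2ζωₙs + ωₙ²: ωₙ = 2 rad/s and ζ = 1.2/(2·2) = 0.3.
ζωₙ = 1.2/2 = 0.6, so t_s ≈ 4/(ζωₙ) = 4/0.6 ≈ 6.667 s.

t_s ≈ 6.667 s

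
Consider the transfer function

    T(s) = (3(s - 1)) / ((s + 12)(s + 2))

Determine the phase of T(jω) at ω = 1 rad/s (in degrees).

∠T(j1) ≈ 103.7°

At s = j1: numerator = -3 + j3, denominator = 23 + j14.
∠T = ∠num − ∠den = 135° − (31.329°) = 103.7°.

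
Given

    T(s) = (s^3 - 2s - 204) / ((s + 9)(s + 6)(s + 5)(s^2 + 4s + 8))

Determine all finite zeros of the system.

Set the numerator to zero: s^3 - 2s - 204 = 0.
Factoring: (s - 6)(s^2 + 6s + 34) = 0.

s = 6, -3 + 5j, -3 - 5j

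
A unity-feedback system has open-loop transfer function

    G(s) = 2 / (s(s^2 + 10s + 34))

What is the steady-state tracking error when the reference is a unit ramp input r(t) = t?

e_ss = 17

G(s) has one pole at the origin.
This is a Type 1 system. Kv = lim_{s→0} s·G(s) = 2/34 = 1/17.
e_ss = 1/Kv = 1/(1/17) = 17.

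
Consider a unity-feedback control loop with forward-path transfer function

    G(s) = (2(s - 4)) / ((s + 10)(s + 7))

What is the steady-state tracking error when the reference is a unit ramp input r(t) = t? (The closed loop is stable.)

G(s) has no poles at the origin.
This is a Type 0 system; Kv = lim_{s→0} s·G(s) = 0, so the steady-state error for a ramp input is infinite.

e_ss = ∞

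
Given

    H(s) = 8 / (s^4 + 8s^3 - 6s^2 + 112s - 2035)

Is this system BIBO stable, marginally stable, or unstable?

The denominator s^4 + 8s^3 - 6s^2 + 112s - 2035 factors as (s - 5)(s + 11)(s^2 + 2s + 37), giving poles at s = 5, -11, -1 ± 6j.
Since the pole(s) at s = 5 lie in the right half-plane, the system is unstable.

unstable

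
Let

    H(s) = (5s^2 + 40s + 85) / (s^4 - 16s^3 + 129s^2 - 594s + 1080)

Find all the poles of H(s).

The poles are the roots of the denominator s^4 - 16s^3 + 129s^2 - 594s + 1080 = 0.
Trying s = 6: the polynomial evaluates to 0, so (s - 6) is a factor.
Dividing out leaves s^3 - 10s^2 + 69s - 180 = 0.
This factors further as (s^2 - 6s + 45)(s - 4) = 0.

s = 3 + 6j, 3 - 6j, 6, 4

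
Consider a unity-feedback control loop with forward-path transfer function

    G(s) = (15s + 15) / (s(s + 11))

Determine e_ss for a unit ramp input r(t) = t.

e_ss = 0.7333

G(s) has one pole at the origin.
This is a Type 1 system. Kv = lim_{s→0} s·G(s) = 15/11.
e_ss = 1/Kv = 1/(15/11) = 11/15 ≈ 0.7333.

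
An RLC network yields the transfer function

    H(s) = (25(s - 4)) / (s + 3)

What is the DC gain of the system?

Set s = 0: H(0) = (-100) / (3) = -100/3.

H(0) = -100/3 ≈ -33.33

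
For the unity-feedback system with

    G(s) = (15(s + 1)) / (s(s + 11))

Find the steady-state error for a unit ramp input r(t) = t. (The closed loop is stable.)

e_ss = 0.7333

G(s) has one pole at the origin.
This is a Type 1 system. Kv = lim_{s→0} s·G(s) = 15/11.
e_ss = 1/Kv = 1/(15/11) = 11/15 ≈ 0.7333.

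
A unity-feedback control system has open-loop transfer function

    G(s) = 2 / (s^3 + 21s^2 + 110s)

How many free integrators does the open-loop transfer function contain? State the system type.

The denominator has 1 factor of s at the origin (free integrator), so this is a Type 1 system.

Type 1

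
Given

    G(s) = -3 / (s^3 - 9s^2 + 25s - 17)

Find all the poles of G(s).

s = 4 + j, 4 - j, 1

The poles are the roots of the denominator s^3 - 9s^2 + 25s - 17 = 0.
Trying s = 1: the polynomial evaluates to 0, so (s - 1) is a factor.
Dividing out leaves s^2 - 8s + 17 = 0.
The quadratic formula then gives s = 4 ± 1j.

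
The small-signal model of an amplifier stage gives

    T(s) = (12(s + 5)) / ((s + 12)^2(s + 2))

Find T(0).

T(0) = 5/24 ≈ 0.2083

At s = 0 each factor (s + a) contributes a and each (s^2 + bs + c) contributes c.
T(0) = 12·(5) / ((12) · (2) · (12)) = 60/288 = 5/24.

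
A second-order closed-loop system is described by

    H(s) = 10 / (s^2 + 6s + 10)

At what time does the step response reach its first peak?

t_p ≈ 3.142 s

Comparing s^2 + 6s + 10 to s^2 + 2ζωₙs + ωₙ²: ωₙ = √10 ≈ 3.162 rad/s and ζ = 6/(2·√10) ≈ 0.9487.
ζωₙ = 6/2 = 3, so ω_d = ωₙ√(1−ζ²) = √(ωₙ² − (ζωₙ)²) = √(10 − 3²) = √1 = 1 rad/s.
t_p = π/ω_d = π/1 ≈ 3.142 s.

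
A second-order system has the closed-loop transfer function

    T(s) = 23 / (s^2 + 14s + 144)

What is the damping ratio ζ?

ζ ≈ 0.5833

Compare the denominator to the standard form s^2 + 2ζωₙs + ωₙ².
ωₙ² = 144, so ωₙ = 12 rad/s.
2ζωₙ = 14, so ζ = 14/(2·12) ≈ 0.5833.
With ζ = 0.5833 the response is underdamped.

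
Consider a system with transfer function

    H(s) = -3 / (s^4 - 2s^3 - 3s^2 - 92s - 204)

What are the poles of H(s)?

The poles are the roots of the denominator s^4 - 2s^3 - 3s^2 - 92s - 204 = 0.
Trying s = 6: the polynomial evaluates to 0, so (s - 6) is a factor.
Dividing out leaves s^3 + 4s^2 + 21s + 34 = 0.
This factors further as (s^2 + 2s + 17)(s + 2) = 0.

s = -1 ± 4j, 6, -2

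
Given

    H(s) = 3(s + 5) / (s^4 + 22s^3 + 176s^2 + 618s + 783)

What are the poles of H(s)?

s = -5 ± 2j, -9, -3

The poles are the roots of the denominator s^4 + 22s^3 + 176s^2 + 618s + 783 = 0.
Trying s = -9: the polynomial evaluates to 0, so (s + 9) is a factor.
Dividing out leaves s^3 + 13s^2 + 59s + 87 = 0.
This factors further as (s^2 + 10s + 29)(s + 3) = 0.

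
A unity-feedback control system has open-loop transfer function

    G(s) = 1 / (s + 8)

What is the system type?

Type 0

The denominator has no factor of s at the origin — no free integrator — so this is a Type 0 system.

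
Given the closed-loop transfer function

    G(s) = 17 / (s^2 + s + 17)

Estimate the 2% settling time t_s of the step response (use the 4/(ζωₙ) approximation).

Comparing s^2 + s + 17 to s^2 + 2ζωₙs + ωₙ²: ωₙ = √17 ≈ 4.123 rad/s and ζ = 1/(2·√17) ≈ 0.1213.
ζωₙ = 1/2 = 0.5, so t_s ≈ 4/(ζωₙ) = 4/0.5 = 8 s.

t_s ≈ 8 s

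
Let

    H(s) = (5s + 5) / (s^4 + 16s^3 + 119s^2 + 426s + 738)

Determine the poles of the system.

s = -3 + 3j, -3 - 3j, -5 + 4j, -5 - 4j

The poles are the roots of the denominator s^4 + 16s^3 + 119s^2 + 426s + 738 = 0.
No real roots exist; factor into two real quadratics: (s^2 + 6s + 18)(s^2 + 10s + 41) = 0.
Each quadratic gives a conjugate pair via the quadratic formula.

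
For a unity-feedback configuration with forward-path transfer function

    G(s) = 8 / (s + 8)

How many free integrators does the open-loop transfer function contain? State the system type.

The denominator has no factor of s at the origin — no free integrator — so this is a Type 0 system.

Type 0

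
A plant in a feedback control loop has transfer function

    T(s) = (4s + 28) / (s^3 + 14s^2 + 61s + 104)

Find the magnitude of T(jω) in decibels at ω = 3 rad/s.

Substitute s = j3: numerator = 28 + j12, denominator = -22 + j156.
|T(j3)| = |28 + j12| / |-22 + j156| = 30.463 / 157.54 ≈ 0.1934.
In decibels: 20·log₁₀(0.1934) ≈ -14.3 dB.

|T(j3)|_dB ≈ -14.3 dB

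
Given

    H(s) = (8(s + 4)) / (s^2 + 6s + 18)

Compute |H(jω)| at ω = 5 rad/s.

Substitute s = j5: numerator = 32 + j40, denominator = -7 + j30.
|H(j5)| = |32 + j40| / |-7 + j30| = 51.225 / 30.806 ≈ 1.663.

|H(j5)| ≈ 1.663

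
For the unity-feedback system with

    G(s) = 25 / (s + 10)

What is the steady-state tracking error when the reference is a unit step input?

G(s) has no poles at the origin.
This is a Type 0 system. Kp = lim_{s→0} G(s) = 25/10 = 5/2.
e_ss = 1/(1 + Kp) = 1/(1 + 5/2) = 2/7 ≈ 0.2857.

e_ss = 0.2857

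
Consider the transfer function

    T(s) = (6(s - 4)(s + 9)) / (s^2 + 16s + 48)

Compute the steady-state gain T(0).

Set s = 0: T(0) = (-216) / (48) = -9/2.

T(0) = -9/2 ≈ -4.500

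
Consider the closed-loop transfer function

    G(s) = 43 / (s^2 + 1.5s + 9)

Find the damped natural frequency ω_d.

Comparing s^2 + 1.5s + 9 to s^2 + 2ζωₙs + ωₙ²: ωₙ = 3 rad/s and ζ = 1.5/(2·3) = 0.25.
ζωₙ = 1.5/2 = 0.75, so ω_d = ωₙ√(1−ζ²) = √(ωₙ² − (ζωₙ)²) = √(9 − 0.75²) = √8.4375 ≈ 2.905 rad/s.

ω_d ≈ 2.905 rad/s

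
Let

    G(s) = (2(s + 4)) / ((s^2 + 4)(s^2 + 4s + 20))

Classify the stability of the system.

marginally stable

The poles can be read from the denominator factors: s = 2j, -2j, -2 + 4j, -2 - 4j.
Since the simple pole(s) at s = 2j, -2j lie on the jω-axis with none in the right half-plane, the system is marginally stable.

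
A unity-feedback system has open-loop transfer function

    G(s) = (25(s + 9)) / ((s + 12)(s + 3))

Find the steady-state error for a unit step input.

G(s) has no poles at the origin.
This is a Type 0 system. Kp = lim_{s→0} G(s) = 225/36 = 25/4.
e_ss = 1/(1 + Kp) = 1/(1 + 25/4) = 4/29 ≈ 0.1379.

e_ss = 0.1379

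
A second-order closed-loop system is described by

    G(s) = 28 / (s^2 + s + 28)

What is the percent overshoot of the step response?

Comparing s^2 + s + 28 to s^2 + 2ζωₙs + ωₙ²: ωₙ = √28 ≈ 5.292 rad/s and ζ = 1/(2·√28) ≈ 0.09449.
%OS = 100·exp(−πζ/√(1−ζ²)) = 100·exp(−π·0.09449/√(1−0.09449²)) ≈ 74.2%.

%OS ≈ 74.2%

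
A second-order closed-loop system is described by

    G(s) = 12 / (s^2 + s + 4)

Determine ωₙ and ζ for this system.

Compare the denominator to the standard form s^2 + 2ζωₙs + ωₙ².
ωₙ² = 4, so ωₙ = 2 rad/s.
2ζωₙ = 1, so ζ = 1/(2·2) = 0.25.

ωₙ = 2 rad/s, ζ = 0.25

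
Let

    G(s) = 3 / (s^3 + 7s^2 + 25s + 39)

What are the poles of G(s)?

The poles are the roots of the denominator s^3 + 7s^2 + 25s + 39 = 0.
Trying s = -3: the polynomial evaluates to 0, so (s + 3) is a factor.
Dividing out leaves s^2 + 4s + 13 = 0.
The quadratic formula then gives s = -2 ± 3j.

s = -2 ± 3j, -3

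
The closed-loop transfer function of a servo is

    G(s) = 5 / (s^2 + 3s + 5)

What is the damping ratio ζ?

Compare the denominator to the standard form s^2 + 2ζωₙs + ωₙ².
ωₙ² = 5, so ωₙ = √5 ≈ 2.236 rad/s.
2ζωₙ = 3, so ζ = 3/(2·√5) ≈ 0.6708.

ζ ≈ 0.6708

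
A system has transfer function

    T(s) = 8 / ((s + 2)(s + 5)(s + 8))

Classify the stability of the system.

The poles can be read from the denominator factors: s = -2, -5, -8.
Since all poles lie strictly in the left half-plane, the system is stable.

stable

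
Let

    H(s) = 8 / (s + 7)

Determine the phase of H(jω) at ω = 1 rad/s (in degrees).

At s = j1: numerator = 8, denominator = 7 + j1.
∠H = ∠num − ∠den = 0° − (8.1301°) = -8.130°.

∠H(j1) ≈ -8.130°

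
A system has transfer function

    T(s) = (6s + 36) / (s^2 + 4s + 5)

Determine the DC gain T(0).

Set s = 0: T(0) = (36) / (5) = 36/5.

T(0) = 36/5 ≈ 7.200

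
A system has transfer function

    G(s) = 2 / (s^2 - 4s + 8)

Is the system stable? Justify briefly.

The denominator s^2 - 4s + 8 factors as (s^2 - 4s + 8), giving poles at s = 2 + 2j, 2 - 2j.
Since the pole(s) at s = 2 ± 2j lie in the right half-plane, the system is unstable.

unstable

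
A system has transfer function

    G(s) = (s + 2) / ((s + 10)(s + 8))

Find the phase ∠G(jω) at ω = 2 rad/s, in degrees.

At s = j2: numerator = 2 + j2, denominator = 76 + j36.
∠G = ∠num − ∠den = 45° − (25.346°) = 19.65°.

∠G(j2) ≈ 19.65°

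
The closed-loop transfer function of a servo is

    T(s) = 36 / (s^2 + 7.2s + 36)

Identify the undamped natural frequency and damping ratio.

ωₙ = 6 rad/s, ζ = 0.6

Compare the denominator to the standard form s^2 + 2ζωₙs + ωₙ².
ωₙ² = 36, so ωₙ = 6 rad/s.
2ζωₙ = 7.2, so ζ = 7.2/(2·6) = 0.6.
With ζ = 0.6 the response is underdamped.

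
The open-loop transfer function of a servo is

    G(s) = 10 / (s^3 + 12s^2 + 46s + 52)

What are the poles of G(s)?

s = -5 ± j, -2

The poles are the roots of the denominator s^3 + 12s^2 + 46s + 52 = 0.
Trying s = -2: the polynomial evaluates to 0, so (s + 2) is a factor.
Dividing out leaves s^2 + 10s + 26 = 0.
The quadratic formula then gives s = -5 ± 1j.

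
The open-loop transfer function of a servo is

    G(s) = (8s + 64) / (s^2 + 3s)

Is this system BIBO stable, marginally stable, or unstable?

marginally stable

The denominator s^2 + 3s factors as s(s + 3), giving poles at s = 0, -3.
Since the simple pole(s) at s = 0 lie on the jω-axis with none in the right half-plane, the system is marginally stable.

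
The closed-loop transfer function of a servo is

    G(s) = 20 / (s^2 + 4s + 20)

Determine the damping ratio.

Compare the denominator to the standard form s^2 + 2ζωₙs + ωₙ².
ωₙ² = 20, so ωₙ = √20 ≈ 4.472 rad/s.
2ζωₙ = 4, so ζ = 4/(2·√20) ≈ 0.4472.
With ζ = 0.4472 the response is underdamped.

ζ ≈ 0.4472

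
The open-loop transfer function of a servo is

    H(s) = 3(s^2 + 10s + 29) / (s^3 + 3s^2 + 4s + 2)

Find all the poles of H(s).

s = -1 + j, -1 - j, -1

The poles are the roots of the denominator s^3 + 3s^2 + 4s + 2 = 0.
Trying s = -1: the polynomial evaluates to 0, so (s + 1) is a factor.
Dividing out leaves s^2 + 2s + 2 = 0.
The quadratic formula then gives s = -1 ± 1j.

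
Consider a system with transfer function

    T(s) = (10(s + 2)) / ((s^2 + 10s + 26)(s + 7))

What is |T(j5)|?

Substitute s = j5: numerator = 20 + j50, denominator = -243 + j355.
|T(j5)| = |20 + j50| / |-243 + j355| = 53.852 / 430.20 ≈ 0.1252.

|T(j5)| ≈ 0.1252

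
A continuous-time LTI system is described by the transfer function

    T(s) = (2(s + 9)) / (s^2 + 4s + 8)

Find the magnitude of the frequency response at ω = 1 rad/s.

Substitute s = j1: numerator = 18 + j2, denominator = 7 + j4.
|T(j1)| = |18 + j2| / |7 + j4| = 18.111 / 8.0623 ≈ 2.246.

|T(j1)| ≈ 2.246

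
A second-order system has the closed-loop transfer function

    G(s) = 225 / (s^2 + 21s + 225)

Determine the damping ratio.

Compare the denominator to the standard form s^2 + 2ζωₙs + ωₙ².
ωₙ² = 225, so ωₙ = 15 rad/s.
2ζωₙ = 21, so ζ = 21/(2·15) = 0.7.
With ζ = 0.7 the response is underdamped.

ζ = 0.7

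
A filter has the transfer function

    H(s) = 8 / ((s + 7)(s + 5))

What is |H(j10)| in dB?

Substitute s = j10: numerator = 8, denominator = -65 + j120.
|H(j10)| = |8| / |-65 + j120| = 8 / 136.47 ≈ 0.05862.
In decibels: 20·log₁₀(0.05862) ≈ -24.6 dB.

|H(j10)|_dB ≈ -24.6 dB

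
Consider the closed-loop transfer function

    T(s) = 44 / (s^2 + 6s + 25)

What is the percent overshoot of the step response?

Comparing s^2 + 6s + 25 to s^2 + 2ζωₙs + ωₙ²: ωₙ = 5 rad/s and ζ = 6/(2·5) = 0.6.
%OS = 100·exp(−πζ/√(1−ζ²)) = 100·exp(−π·0.6/√(1−0.6²)) ≈ 9.48%.

%OS ≈ 9.48%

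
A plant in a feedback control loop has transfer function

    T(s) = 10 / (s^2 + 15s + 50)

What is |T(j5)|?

|T(j5)| ≈ 0.1265

Substitute s = j5: numerator = 10, denominator = 25 + j75.
|T(j5)| = |10| / |25 + j75| = 10 / 79.057 ≈ 0.1265.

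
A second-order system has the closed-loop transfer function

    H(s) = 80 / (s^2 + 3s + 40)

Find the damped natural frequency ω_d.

Comparing s^2 + 3s + 40 to s^2 + 2ζωₙs + ωₙ²: ωₙ = √40 ≈ 6.325 rad/s and ζ = 3/(2·√40) ≈ 0.2372.
ζωₙ = 3/2 = 1.5, so ω_d = ωₙ√(1−ζ²) = √(ωₙ² − (ζωₙ)²) = √(40 − 1.5²) = √37.75 ≈ 6.144 rad/s.

ω_d ≈ 6.144 rad/s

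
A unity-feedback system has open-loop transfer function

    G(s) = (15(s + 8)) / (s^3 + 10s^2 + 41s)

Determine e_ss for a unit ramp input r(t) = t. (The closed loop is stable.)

e_ss = 0.3417

G(s) has one pole at the origin.
This is a Type 1 system. Kv = lim_{s→0} s·G(s) = 120/41.
e_ss = 1/Kv = 1/(120/41) = 41/120 ≈ 0.3417.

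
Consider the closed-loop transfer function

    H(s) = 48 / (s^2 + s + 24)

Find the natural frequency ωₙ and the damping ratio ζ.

Compare the denominator to the standard form s^2 + 2ζωₙs + ωₙ².
ωₙ² = 24, so ωₙ = √24 ≈ 4.899 rad/s.
2ζωₙ = 1, so ζ = 1/(2·√24) ≈ 0.1021.

ωₙ ≈ 4.899 rad/s, ζ ≈ 0.1021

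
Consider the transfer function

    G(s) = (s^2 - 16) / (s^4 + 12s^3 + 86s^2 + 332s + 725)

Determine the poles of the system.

The poles are the roots of the denominator s^4 + 12s^3 + 86s^2 + 332s + 725 = 0.
No real roots exist; factor into two real quadratics: (s^2 + 4s + 29)(s^2 + 8s + 25) = 0.
Each quadratic gives a conjugate pair via the quadratic formula.

s = -2 + 5j, -2 - 5j, -4 + 3j, -4 - 3j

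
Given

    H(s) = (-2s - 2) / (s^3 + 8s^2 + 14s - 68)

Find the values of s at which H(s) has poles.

The poles are the roots of the denominator s^3 + 8s^2 + 14s - 68 = 0.
Trying s = 2: the polynomial evaluates to 0, so (s - 2) is a factor.
Dividing out leaves s^2 + 10s + 34 = 0.
The quadratic formula then gives s = -5 ± 3j.

s = -5 + 3j, -5 - 3j, 2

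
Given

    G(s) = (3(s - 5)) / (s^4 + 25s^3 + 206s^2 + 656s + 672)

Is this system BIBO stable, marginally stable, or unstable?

The denominator s^4 + 25s^3 + 206s^2 + 656s + 672 factors as (s + 7)(s + 2)(s + 4)(s + 12), giving poles at s = -7, -2, -4, -12.
Since all poles lie strictly in the left half-plane, the system is stable.

stable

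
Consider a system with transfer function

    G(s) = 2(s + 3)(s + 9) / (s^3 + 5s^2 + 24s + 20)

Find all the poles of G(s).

s = -2 + 4j, -2 - 4j, -1

The poles are the roots of the denominator s^3 + 5s^2 + 24s + 20 = 0.
Trying s = -1: the polynomial evaluates to 0, so (s + 1) is a factor.
Dividing out leaves s^2 + 4s + 20 = 0.
The quadratic formula then gives s = -2 ± 4j.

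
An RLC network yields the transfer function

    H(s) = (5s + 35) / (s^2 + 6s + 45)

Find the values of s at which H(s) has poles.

The poles are the roots of the denominator s^2 + 6s + 45 = 0.
Using the quadratic formula: s = (-6 ± √(-144))/2 = -3 ± 6j.

s = -3 + 6j, -3 - 6j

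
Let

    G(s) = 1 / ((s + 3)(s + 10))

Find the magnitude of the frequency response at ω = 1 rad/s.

|G(j1)| ≈ 0.03147

Substitute s = j1: numerator = 1, denominator = 29 + j13.
|G(j1)| = |1| / |29 + j13| = 1 / 31.780 ≈ 0.03147.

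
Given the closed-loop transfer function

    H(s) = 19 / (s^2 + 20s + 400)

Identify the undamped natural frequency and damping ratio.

Compare the denominator to the standard form s^2 + 2ζωₙs + ωₙ².
ωₙ² = 400, so ωₙ = 20 rad/s.
2ζωₙ = 20, so ζ = 20/(2·20) = 0.5.
With ζ = 0.5 the response is underdamped.

ωₙ = 20 rad/s, ζ = 0.5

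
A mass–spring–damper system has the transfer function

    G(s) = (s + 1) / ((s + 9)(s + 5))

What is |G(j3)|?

Substitute s = j3: numerator = 1 + j3, denominator = 36 + j42.
|G(j3)| = |1 + j3| / |36 + j42| = 3.1623 / 55.317 ≈ 0.05717.

|G(j3)| ≈ 0.05717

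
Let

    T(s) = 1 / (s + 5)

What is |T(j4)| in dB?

Substitute s = j4: numerator = 1, denominator = 5 + j4.
|T(j4)| = |1| / |5 + j4| = 1 / 6.4031 ≈ 0.1562.
In decibels: 20·log₁₀(0.1562) ≈ -16.1 dB.

|T(j4)|_dB ≈ -16.1 dB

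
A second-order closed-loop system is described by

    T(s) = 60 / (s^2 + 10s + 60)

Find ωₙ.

ωₙ ≈ 7.746 rad/s

Compare the denominator to the standard form s^2 + 2ζωₙs + ωₙ².
ωₙ² = 60, so ωₙ = √60 ≈ 7.746 rad/s.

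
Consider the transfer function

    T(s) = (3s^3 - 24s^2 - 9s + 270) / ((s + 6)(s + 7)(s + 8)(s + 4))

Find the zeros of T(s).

Set the numerator to zero: 3s^3 - 24s^2 - 9s + 270 = 0, i.e. 3·(s^3 - 8s^2 - 3s + 90) = 0.
Factoring: (s - 6)(s - 5)(s + 3) = 0.

s = 6, 5, -3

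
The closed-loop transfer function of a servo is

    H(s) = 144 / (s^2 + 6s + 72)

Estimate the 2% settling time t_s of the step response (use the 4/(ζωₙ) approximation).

Comparing s^2 + 6s + 72 to s^2 + 2ζωₙs + ωₙ²: ωₙ = √72 ≈ 8.485 rad/s and ζ = 6/(2·√72) ≈ 0.3536.
ζωₙ = 6/2 = 3, so t_s ≈ 4/(ζωₙ) = 4/3 ≈ 1.333 s.

t_s ≈ 1.333 s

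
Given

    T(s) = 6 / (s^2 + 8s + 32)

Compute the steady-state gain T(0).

T(0) = 3/16 ≈ 0.1875

Set s = 0: T(0) = (6) / (32) = 3/16.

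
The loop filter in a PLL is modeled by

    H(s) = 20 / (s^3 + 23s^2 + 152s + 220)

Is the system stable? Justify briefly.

stable

The denominator s^3 + 23s^2 + 152s + 220 factors as (s + 10)(s + 2)(s + 11), giving poles at s = -10, -2, -11.
Since all poles lie strictly in the left half-plane, the system is stable.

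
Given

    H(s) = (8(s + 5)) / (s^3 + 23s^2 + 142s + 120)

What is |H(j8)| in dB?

Substitute s = j8: numerator = 40 + j64, denominator = -1352 + j624.
|H(j8)| = |40 + j64| / |-1352 + j624| = 75.472 / 1489.1 ≈ 0.05068.
In decibels: 20·log₁₀(0.05068) ≈ -25.9 dB.

|H(j8)|_dB ≈ -25.9 dB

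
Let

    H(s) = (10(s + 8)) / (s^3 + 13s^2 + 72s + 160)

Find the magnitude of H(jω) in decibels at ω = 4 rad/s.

Substitute s = j4: numerator = 80 + j40, denominator = -48 + j224.
|H(j4)| = |80 + j40| / |-48 + j224| = 89.443 / 229.09 ≈ 0.3904.
In decibels: 20·log₁₀(0.3904) ≈ -8.17 dB.

|H(j4)|_dB ≈ -8.17 dB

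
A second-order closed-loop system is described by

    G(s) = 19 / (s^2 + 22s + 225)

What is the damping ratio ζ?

ζ ≈ 0.7333

Compare the denominator to the standard form s^2 + 2ζωₙs + ωₙ².
ωₙ² = 225, so ωₙ = 15 rad/s.
2ζωₙ = 22, so ζ = 22/(2·15) ≈ 0.7333.
With ζ = 0.7333 the response is underdamped.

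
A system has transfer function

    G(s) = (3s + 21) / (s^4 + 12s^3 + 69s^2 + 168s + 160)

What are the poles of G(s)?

s = -4 + 4j, -4 - 4j, -2 + j, -2 - j

The poles are the roots of the denominator s^4 + 12s^3 + 69s^2 + 168s + 160 = 0.
No real roots exist; factor into two real quadratics: (s^2 + 8s + 32)(s^2 + 4s + 5) = 0.
Each quadratic gives a conjugate pair via the quadratic formula.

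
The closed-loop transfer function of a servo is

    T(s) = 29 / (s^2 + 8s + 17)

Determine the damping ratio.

ζ ≈ 0.9701

Compare the denominator to the standard form s^2 + 2ζωₙs + ωₙ².
ωₙ² = 17, so ωₙ = √17 ≈ 4.123 rad/s.
2ζωₙ = 8, so ζ = 8/(2·√17) ≈ 0.9701.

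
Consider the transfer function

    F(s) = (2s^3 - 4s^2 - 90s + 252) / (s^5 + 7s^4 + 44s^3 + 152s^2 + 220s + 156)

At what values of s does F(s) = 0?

Set the numerator to zero: 2s^3 - 4s^2 - 90s + 252 = 0, i.e. 2·(s^3 - 2s^2 - 45s + 126) = 0.
Factoring: (s + 7)(s - 6)(s - 3) = 0.

s = -7, 6, 3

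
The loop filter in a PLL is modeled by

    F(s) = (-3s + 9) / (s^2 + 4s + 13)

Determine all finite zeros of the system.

s = 3

Set the numerator to zero: -3s + 9 = 0, i.e. -3·(s - 3) = 0.
So s = 3.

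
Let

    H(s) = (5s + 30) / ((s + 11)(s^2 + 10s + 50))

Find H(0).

Set s = 0: H(0) = (30) / (550) = 3/55.

H(0) = 3/55 ≈ 0.05455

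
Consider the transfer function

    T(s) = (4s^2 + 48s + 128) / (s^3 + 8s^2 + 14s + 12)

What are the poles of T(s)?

The poles are the roots of the denominator s^3 + 8s^2 + 14s + 12 = 0.
Trying s = -6: the polynomial evaluates to 0, so (s + 6) is a factor.
Dividing out leaves s^2 + 2s + 2 = 0.
The quadratic formula then gives s = -1 ± 1j.

s = -1 + j, -1 - j, -6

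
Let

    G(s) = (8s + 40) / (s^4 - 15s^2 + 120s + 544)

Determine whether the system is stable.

unstable

The denominator s^4 - 15s^2 + 120s + 544 factors as (s^2 + 8s + 17)(s^2 - 8s + 32), giving poles at s = -4 ± j, 4 ± 4j.
Since the pole(s) at s = 4 + 4j, 4 - 4j lie in the right half-plane, the system is unstable.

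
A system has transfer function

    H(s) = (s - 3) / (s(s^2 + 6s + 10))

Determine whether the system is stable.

marginally stable

The poles can be read from the denominator factors: s = 0, -3 ± j.
Since the simple pole(s) at s = 0 lie on the jω-axis with none in the right half-plane, the system is marginally stable.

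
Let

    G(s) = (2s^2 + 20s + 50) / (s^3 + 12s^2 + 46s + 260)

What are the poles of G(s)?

s = -1 ± 5j, -10

The poles are the roots of the denominator s^3 + 12s^2 + 46s + 260 = 0.
Trying s = -10: the polynomial evaluates to 0, so (s + 10) is a factor.
Dividing out leaves s^2 + 2s + 26 = 0.
The quadratic formula then gives s = -1 ± 5j.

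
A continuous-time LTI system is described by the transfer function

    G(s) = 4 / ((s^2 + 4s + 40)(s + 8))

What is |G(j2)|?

|G(j2)| ≈ 0.01315

Substitute s = j2: numerator = 4, denominator = 272 + j136.
|G(j2)| = |4| / |272 + j136| = 4 / 304.11 ≈ 0.01315.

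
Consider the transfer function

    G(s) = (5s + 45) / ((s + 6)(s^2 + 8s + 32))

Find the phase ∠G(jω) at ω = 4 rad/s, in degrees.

At s = j4: numerator = 45 + j20, denominator = -32 + j256.
∠G = ∠num − ∠den = 23.962° − (97.125°) = -73.16°.

∠G(j4) ≈ -73.16°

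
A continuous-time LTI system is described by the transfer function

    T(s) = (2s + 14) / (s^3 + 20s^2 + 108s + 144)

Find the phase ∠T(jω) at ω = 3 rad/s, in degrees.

∠T(j3) ≈ -73.71°

At s = j3: numerator = 14 + j6, denominator = -36 + j297.
∠T = ∠num − ∠den = 23.199° − (96.911°) = -73.71°.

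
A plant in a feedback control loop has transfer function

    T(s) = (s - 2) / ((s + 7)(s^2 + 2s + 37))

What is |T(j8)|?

Substitute s = j8: numerator = -2 + j8, denominator = -317 - j104.
|T(j8)| = |-2 + j8| / |-317 - j104| = 8.2462 / 333.62 ≈ 0.02472.

|T(j8)| ≈ 0.02472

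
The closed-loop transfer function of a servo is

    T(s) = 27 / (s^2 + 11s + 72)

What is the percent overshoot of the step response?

%OS ≈ 6.90%

Comparing s^2 + 11s + 72 to s^2 + 2ζωₙs + ωₙ²: ωₙ = √72 ≈ 8.485 rad/s and ζ = 11/(2·√72) ≈ 0.6482.
%OS = 100·exp(−πζ/√(1−ζ²)) = 100·exp(−π·0.6482/√(1−0.6482²)) ≈ 6.90%.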